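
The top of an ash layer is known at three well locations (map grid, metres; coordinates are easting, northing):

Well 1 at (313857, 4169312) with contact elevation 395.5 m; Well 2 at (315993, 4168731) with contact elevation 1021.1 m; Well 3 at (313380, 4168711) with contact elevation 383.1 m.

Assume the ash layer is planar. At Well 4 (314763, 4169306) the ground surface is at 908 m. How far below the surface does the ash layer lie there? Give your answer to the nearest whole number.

Let the plane be z = a·easting + b·northing + c.
Well 2−Well 1: 2136a − 581b = 625.6;  Well 3−Well 1: −477a − 601b = −12.4.
Solving gives a = 0.24549723, b = −0.17421328.
Then c = 395.5 − a·313857 − b·4169312 = 649693.98.
At (314763, 4169306): z_contact = 77273.4 − 726348.5 + 649693.98 = 619.0 m.
Depth below ground = 908 − 619.0 = 289 m.

289 m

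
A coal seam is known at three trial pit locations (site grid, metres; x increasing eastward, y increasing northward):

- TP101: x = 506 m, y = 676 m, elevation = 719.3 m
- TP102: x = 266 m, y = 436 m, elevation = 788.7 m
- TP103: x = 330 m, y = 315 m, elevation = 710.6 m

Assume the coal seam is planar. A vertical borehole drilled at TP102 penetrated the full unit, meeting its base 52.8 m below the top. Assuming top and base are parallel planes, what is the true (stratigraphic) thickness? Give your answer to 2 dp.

43.44 m

Let the plane be z = a·x + b·y + c.
TP102−TP101: −240a − 240b = 69.4;  TP103−TP101: −176a − 361b = −8.7.
Solving gives a = −0.61129, b = 0.32213.
|∇z| = √(a²+b²) = 0.69097, so dip δ = arctan(0.69097) = 34.64°.
True thickness = vertical thickness × cos δ = 52.8 × cos 34.64° = 43.44 m.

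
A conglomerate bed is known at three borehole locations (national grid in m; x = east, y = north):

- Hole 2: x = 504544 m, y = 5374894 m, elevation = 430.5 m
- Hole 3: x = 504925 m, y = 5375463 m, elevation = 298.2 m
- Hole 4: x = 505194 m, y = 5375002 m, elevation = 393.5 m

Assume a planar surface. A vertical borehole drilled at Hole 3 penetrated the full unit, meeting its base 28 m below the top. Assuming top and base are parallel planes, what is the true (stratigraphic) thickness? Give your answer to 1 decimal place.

Two edge vectors: Hole 2→Hole 3 = (381, 569, -132.3), Hole 2→Hole 4 = (650, 108, -37).
Normal n = (Hole 2→Hole 3) × (Hole 2→Hole 4) = (-6764.6, -71898, -328702).
So ∂z/∂x = −n_x/n_z = −0.02058 and ∂z/∂y = −n_y/n_z = −0.21873.
|∇z| = √(a²+b²) = 0.21970, so dip δ = arctan(0.21970) = 12.39°.
True thickness = vertical thickness × cos δ = 28 × cos 12.39° = 27.3 m.

27.3 m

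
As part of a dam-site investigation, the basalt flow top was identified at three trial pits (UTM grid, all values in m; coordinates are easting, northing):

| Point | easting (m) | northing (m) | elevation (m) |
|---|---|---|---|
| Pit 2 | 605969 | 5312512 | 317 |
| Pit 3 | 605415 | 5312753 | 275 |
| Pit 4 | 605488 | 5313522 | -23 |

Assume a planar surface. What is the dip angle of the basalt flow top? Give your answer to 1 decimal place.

Let the plane be z = a·easting + b·northing + c.
Pit 3−Pit 2: −554a + 241b = −42;  Pit 4−Pit 2: −481a + 1010b = −340.
Solving gives a = −0.08909, b = −0.37906.
Gradient magnitude |∇z| = √(a² + b²) = √(0.00794 + 0.14369) = 0.38939.
True dip = arctan(0.38939) = 21.3°, dipping toward NNE (azimuth ≈ 013°).

21.3°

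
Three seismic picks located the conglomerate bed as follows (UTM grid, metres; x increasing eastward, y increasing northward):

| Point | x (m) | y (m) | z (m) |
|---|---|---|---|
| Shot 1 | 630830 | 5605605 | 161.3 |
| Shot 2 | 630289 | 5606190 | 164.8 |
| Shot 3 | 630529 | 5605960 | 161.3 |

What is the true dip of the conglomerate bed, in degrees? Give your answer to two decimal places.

5.82°

Let the plane be z = a·x + b·y + c.
Shot 2−Shot 1: −541a + 585b = 3.5;  Shot 3−Shot 1: −301a + 355b = 0.
Solving gives a = −0.07780, b = −0.06597.
Gradient magnitude |∇z| = √(a² + b²) = √(0.00605 + 0.00435) = 0.10200.
True dip = arctan(0.10200) = 5.82°, dipping toward NE (azimuth ≈ 050°).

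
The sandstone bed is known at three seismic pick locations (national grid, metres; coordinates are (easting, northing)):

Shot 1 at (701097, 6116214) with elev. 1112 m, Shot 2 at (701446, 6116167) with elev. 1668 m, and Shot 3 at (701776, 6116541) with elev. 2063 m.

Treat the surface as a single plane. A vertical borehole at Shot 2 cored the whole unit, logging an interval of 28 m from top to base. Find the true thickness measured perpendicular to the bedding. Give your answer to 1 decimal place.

15.0 m

Two edge vectors: Shot 1→Shot 2 = (349, -47, 556), Shot 1→Shot 3 = (679, 327, 951).
Normal n = (Shot 1→Shot 2) × (Shot 1→Shot 3) = (-226509, 45625, 146036).
So ∂z/∂E = −n_x/n_z = 1.55105 and ∂z/∂N = −n_y/n_z = −0.31242.
|∇z| = √(a²+b²) = 1.58220, so dip δ = arctan(1.58220) = 57.71°.
True thickness = vertical thickness × cos δ = 28 × cos 57.71° = 15.0 m.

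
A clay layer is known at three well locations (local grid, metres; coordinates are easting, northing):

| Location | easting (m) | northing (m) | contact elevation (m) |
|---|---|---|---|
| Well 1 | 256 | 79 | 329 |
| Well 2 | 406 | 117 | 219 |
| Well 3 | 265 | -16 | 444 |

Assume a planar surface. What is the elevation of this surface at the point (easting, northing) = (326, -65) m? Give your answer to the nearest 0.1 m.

Two edge vectors: Well 1→Well 2 = (150, 38, -110), Well 1→Well 3 = (9, -95, 115).
Normal n = (Well 1→Well 2) × (Well 1→Well 3) = (-6080, -18240, -14592).
So ∂z/∂easting = −n_x/n_z = −0.41667 and ∂z/∂northing = −n_y/n_z = −1.25000.
Intercept c from Well 1: 329 + 106.67 + 98.75 = 534.42.
At (326, -65): z = −135.8 + 81.2 + 534.42 = 479.8 m.

479.8 m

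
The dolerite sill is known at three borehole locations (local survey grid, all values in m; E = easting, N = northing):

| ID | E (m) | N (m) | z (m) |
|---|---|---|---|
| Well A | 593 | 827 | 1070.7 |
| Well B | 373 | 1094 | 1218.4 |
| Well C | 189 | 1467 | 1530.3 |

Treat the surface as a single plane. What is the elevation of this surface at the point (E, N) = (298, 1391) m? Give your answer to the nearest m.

Let the plane be z = a·E + b·N + c.
Well B−Well A: −220a + 267b = 147.7;  Well C−Well A: −404a + 640b = 459.6.
Solving gives a = 0.85586, b = 1.25839.
Then c = 1070.7 − a·593 − b·827 = −477.51.
At (298, 1391): z = 255.0 + 1750.4 − 477.51 = 1528.0 m.

1528 m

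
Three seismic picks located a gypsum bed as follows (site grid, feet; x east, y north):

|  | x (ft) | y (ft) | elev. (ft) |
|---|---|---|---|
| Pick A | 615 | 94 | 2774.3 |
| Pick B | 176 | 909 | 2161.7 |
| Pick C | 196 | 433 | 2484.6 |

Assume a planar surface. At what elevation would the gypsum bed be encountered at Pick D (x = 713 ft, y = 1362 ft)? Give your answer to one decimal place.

1936.5 ft

Two edge vectors: Pick A→Pick B = (-439, 815, -612.6), Pick A→Pick C = (-419, 339, -289.7).
Normal n = (Pick A→Pick B) × (Pick A→Pick C) = (-28434.1, 129501.1, 192664).
So ∂z/∂x = −n_x/n_z = 0.147584 and ∂z/∂y = −n_y/n_z = −0.672160.
Intercept c from Pick A: 2774.3 − 90.76 + 63.18 = 2746.72.
At (713, 1362): z = 105.2 − 915.5 + 2746.72 = 1936.5 ft.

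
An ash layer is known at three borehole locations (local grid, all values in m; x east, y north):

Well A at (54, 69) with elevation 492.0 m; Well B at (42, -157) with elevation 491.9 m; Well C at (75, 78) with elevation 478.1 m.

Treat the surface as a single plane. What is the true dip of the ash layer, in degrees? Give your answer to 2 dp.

34.16°

Two edge vectors: Well A→Well B = (-12, -226, -0.1), Well A→Well C = (21, 9, -13.9).
Normal n = (Well A→Well B) × (Well A→Well C) = (3142.3, -168.9, 4638).
So ∂z/∂x = −n_x/n_z = −0.67751 and ∂z/∂y = −n_y/n_z = 0.03642.
Gradient magnitude |∇z| = √(a² + b²) = √(0.45902 + 0.00133) = 0.67849.
True dip = arctan(0.67849) = 34.16°, dipping toward E (azimuth ≈ 093°).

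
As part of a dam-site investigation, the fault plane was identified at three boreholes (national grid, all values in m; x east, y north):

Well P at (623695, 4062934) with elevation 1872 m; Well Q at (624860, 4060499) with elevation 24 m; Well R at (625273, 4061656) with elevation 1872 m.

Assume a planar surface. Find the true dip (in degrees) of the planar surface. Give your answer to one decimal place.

Two edge vectors: Well P→Well Q = (1165, -2435, -1848), Well P→Well R = (1578, -1278, 0).
Normal n = (Well P→Well Q) × (Well P→Well R) = (-2361744, -2916144, 2353560).
So ∂z/∂x = −n_x/n_z = 1.00348 and ∂z/∂y = −n_y/n_z = 1.23904.
Gradient magnitude |∇z| = √(a² + b²) = √(1.00697 + 1.53521) = 1.59442.
True dip = arctan(1.59442) = 57.9°, dipping toward SW (azimuth ≈ 219°).

57.9°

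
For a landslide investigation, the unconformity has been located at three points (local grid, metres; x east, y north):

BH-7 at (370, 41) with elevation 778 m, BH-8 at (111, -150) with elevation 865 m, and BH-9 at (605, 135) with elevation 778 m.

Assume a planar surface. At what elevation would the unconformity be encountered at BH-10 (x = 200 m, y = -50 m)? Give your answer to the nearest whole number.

Let the plane be z = a·x + b·y + c.
BH-8−BH-7: −259a − 191b = 87;  BH-9−BH-7: 235a + 94b = 0.
Solving gives a = 0.39817, b = −0.99542.
Then c = 778 − a·370 − b·41 = 671.49.
At (200, -50): z = 79.6 + 49.8 + 671.49 = 800.9 m.

801 m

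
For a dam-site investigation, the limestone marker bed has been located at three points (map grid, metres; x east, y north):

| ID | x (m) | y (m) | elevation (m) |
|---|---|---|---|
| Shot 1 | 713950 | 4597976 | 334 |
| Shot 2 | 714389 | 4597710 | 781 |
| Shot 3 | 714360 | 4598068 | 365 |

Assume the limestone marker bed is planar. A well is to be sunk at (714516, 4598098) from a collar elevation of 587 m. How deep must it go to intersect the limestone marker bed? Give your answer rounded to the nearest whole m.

205 m

Let the plane be z = a·x + b·y + c.
Shot 2−Shot 1: 439a − 266b = 447;  Shot 3−Shot 1: 410a + 92b = 31.
Solving gives a = 0.33034902, b = −1.13525106.
Then c = 334 − a·713950 − b·4597976 = 4984338.43.
At (714516, 4598098): z_contact = 236039.7 − 5219995.6 + 4984338.43 = 382.5 m.
Depth below ground = 587 − 382.5 = 205 m.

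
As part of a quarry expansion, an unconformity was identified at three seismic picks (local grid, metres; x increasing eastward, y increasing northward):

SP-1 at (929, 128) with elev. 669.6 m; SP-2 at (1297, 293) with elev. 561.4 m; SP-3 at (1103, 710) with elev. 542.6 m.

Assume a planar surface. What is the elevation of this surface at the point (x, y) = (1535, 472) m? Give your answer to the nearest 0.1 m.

Two edge vectors: SP-1→SP-2 = (368, 165, -108.2), SP-1→SP-3 = (174, 582, -127).
Normal n = (SP-1→SP-2) × (SP-1→SP-3) = (42017.4, 27909.2, 185466).
So ∂z/∂x = −n_x/n_z = −0.226550 and ∂z/∂y = −n_y/n_z = −0.150481.
Intercept c from SP-1: 669.6 + 210.47 + 19.26 = 899.33.
At (1535, 472): z = −347.8 − 71.0 + 899.33 = 480.5 m.

480.5 m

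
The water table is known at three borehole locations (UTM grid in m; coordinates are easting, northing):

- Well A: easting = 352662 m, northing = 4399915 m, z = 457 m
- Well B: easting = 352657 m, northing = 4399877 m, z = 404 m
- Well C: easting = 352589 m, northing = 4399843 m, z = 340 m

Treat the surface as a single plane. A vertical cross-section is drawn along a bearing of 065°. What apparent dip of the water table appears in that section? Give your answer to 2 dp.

39.06°

Let the plane be z = a·easting + b·northing + c.
Well B−Well A: −5a − 38b = −53;  Well C−Well A: −73a − 72b = −117.
Solving gives a = 0.26098, b = 1.36040.
Unit vector along 065° is (sin 65°, cos 65°) = (0.9063, 0.4226).
Slope in that direction = a·(0.9063) + b·(0.4226) = 0.81145.
Apparent dip = arctan|0.81145| = 39.06° (true dip is 54.2°, so apparent ≤ true as expected).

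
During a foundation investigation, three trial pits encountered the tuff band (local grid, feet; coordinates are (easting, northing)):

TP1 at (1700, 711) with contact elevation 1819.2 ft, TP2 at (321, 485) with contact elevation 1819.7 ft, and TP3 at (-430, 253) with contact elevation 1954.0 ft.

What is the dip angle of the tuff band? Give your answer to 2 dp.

51.27°

Let the plane be z = a·E + b·N + c.
TP2−TP1: −1379a − 226b = 0.5;  TP3−TP1: −2130a − 458b = 134.8.
Solving gives a = 0.20130, b = −1.23050.
Gradient magnitude |∇z| = √(a² + b²) = √(0.04052 + 1.51414) = 1.24686.
True dip = arctan(1.24686) = 51.27°, dipping toward N (azimuth ≈ 351°).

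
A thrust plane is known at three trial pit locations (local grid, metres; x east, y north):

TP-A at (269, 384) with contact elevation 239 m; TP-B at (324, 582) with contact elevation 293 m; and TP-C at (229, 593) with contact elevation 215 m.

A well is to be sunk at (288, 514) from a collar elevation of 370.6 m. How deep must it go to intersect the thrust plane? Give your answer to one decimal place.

Two edge vectors: TP-A→TP-B = (55, 198, 54), TP-A→TP-C = (-40, 209, -24).
Normal n = (TP-A→TP-B) × (TP-A→TP-C) = (-16038, -840, 19415).
So ∂z/∂x = −n_x/n_z = 0.82606 and ∂z/∂y = −n_y/n_z = 0.04327.
Intercept c from TP-A: 239 − 222.21 − 16.61 = 0.18.
At (288, 514): z_contact = 237.91 + 22.24 + 0.18 = 260.32 m.
Depth below ground = 370.6 − 260.32 = 110.3 m.

110.3 m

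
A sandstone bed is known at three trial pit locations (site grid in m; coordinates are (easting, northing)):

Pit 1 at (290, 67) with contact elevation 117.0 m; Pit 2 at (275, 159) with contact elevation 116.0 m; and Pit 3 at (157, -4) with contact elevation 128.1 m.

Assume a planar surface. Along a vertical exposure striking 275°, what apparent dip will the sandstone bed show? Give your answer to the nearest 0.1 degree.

Let the plane be z = a·E + b·N + c.
Pit 2−Pit 1: −15a + 92b = −1;  Pit 3−Pit 1: −133a − 71b = 11.1.
Solving gives a = −0.07144, b = −0.02252.
Unit vector along 275° is (sin 275°, cos 275°) = (-0.9962, 0.0872).
Slope in that direction = a·(-0.9962) + b·(0.0872) = 0.06920.
Apparent dip = arctan|0.06920| = 4.0° (true dip is 4.3°, so apparent ≤ true as expected).

4.0°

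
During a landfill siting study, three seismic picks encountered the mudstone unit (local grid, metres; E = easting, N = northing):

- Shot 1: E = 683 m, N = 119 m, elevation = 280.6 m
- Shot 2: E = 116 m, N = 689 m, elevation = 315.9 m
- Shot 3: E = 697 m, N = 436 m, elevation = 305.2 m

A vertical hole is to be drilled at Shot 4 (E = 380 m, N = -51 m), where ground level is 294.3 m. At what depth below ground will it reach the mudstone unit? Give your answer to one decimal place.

Two edge vectors: Shot 1→Shot 2 = (-567, 570, 35.3), Shot 1→Shot 3 = (14, 317, 24.6).
Normal n = (Shot 1→Shot 2) × (Shot 1→Shot 3) = (2831.9, 14442.4, -187719).
So ∂z/∂E = −n_x/n_z = 0.01509 and ∂z/∂N = −n_y/n_z = 0.07694.
Intercept c from Shot 1: 280.6 − 10.30 − 9.16 = 261.14.
At (380, -51): z_contact = 5.73 − 3.92 + 261.14 = 262.95 m.
Depth below ground = 294.3 − 262.95 = 31.4 m.

31.4 m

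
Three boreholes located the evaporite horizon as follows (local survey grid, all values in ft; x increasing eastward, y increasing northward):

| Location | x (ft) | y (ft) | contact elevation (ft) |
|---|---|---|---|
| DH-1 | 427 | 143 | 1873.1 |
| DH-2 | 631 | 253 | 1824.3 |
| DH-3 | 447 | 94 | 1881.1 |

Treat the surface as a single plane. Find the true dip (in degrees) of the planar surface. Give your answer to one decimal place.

Let the plane be z = a·x + b·y + c.
DH-2−DH-1: 204a + 110b = −48.8;  DH-3−DH-1: 20a − 49b = 8.
Solving gives a = −0.12391, b = −0.21384.
Gradient magnitude |∇z| = √(a² + b²) = √(0.01535 + 0.04573) = 0.24715.
True dip = arctan(0.24715) = 13.9°, dipping toward NNE (azimuth ≈ 030°).

13.9°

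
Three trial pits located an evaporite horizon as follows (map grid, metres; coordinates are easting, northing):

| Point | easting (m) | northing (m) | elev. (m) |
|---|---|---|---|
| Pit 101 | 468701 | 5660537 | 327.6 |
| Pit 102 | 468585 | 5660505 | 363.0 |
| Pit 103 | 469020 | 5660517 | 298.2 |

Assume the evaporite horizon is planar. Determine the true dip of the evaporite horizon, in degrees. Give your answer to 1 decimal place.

32.7°

Two edge vectors: Pit 101→Pit 102 = (-116, -32, 35.4), Pit 101→Pit 103 = (319, -20, -29.4).
Normal n = (Pit 101→Pit 102) × (Pit 101→Pit 103) = (1648.8, 7882.2, 12528).
So ∂z/∂easting = −n_x/n_z = −0.13161 and ∂z/∂northing = −n_y/n_z = −0.62917.
Gradient magnitude |∇z| = √(a² + b²) = √(0.01732 + 0.39585) = 0.64278.
True dip = arctan(0.64278) = 32.7°, dipping toward NNE (azimuth ≈ 012°).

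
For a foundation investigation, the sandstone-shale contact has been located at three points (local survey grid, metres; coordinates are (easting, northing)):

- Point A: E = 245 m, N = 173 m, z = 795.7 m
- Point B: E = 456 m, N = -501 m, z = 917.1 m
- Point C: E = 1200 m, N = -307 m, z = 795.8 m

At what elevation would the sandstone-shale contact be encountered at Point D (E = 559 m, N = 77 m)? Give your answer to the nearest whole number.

Two edge vectors: Point A→Point B = (211, -674, 121.4), Point A→Point C = (955, -480, 0.1).
Normal n = (Point A→Point B) × (Point A→Point C) = (58204.6, 115915.9, 542390).
So ∂z/∂E = −n_x/n_z = −0.10731 and ∂z/∂N = −n_y/n_z = −0.21371.
Intercept c from Point A: 795.7 + 26.29 + 36.97 = 858.96.
At (559, 77): z = −60.0 − 16.5 + 858.96 = 782.5 m.

783 m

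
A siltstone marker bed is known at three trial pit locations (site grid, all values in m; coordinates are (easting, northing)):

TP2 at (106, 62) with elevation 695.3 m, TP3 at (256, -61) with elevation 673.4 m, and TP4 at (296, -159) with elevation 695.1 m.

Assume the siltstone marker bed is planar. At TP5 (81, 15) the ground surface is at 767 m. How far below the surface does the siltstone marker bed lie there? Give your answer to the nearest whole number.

Two edge vectors: TP2→TP3 = (150, -123, -21.9), TP2→TP4 = (190, -221, -0.2).
Normal n = (TP2→TP3) × (TP2→TP4) = (-4815.3, -4131, -9780).
So ∂z/∂E = −n_x/n_z = −0.49236 and ∂z/∂N = −n_y/n_z = −0.42239.
Intercept c from TP2: 695.3 + 52.19 + 26.19 = 773.68.
At (81, 15): z_contact = −39.9 − 6.3 + 773.68 = 727.5 m.
Depth below ground = 767 − 727.5 = 40 m.

40 m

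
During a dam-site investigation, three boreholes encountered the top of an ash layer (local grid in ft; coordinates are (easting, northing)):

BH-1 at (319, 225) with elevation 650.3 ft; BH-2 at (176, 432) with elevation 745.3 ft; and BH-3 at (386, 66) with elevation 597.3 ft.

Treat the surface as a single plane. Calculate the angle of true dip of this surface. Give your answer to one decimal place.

25.9°

Two edge vectors: BH-1→BH-2 = (-143, 207, 95), BH-1→BH-3 = (67, -159, -53).
Normal n = (BH-1→BH-2) × (BH-1→BH-3) = (4134, -1214, 8868).
So ∂z/∂E = −n_x/n_z = −0.46617 and ∂z/∂N = −n_y/n_z = 0.13690.
Gradient magnitude |∇z| = √(a² + b²) = √(0.21731 + 0.01874) = 0.48586.
True dip = arctan(0.48586) = 25.9°, dipping toward ESE (azimuth ≈ 106°).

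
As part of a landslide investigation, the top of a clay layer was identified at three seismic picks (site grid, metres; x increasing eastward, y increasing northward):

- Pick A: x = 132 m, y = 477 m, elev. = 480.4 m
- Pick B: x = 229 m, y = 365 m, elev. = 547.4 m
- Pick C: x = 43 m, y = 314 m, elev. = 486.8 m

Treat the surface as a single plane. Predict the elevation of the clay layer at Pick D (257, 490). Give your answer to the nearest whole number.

527 m

Let the plane be z = a·x + b·y + c.
Pick B−Pick A: 97a − 112b = 67;  Pick C−Pick A: −89a − 163b = 6.4.
Solving gives a = 0.39583, b = −0.25539.
Then c = 480.4 − a·132 − b·477 = 549.97.
At (257, 490): z = 101.7 − 125.1 + 549.97 = 526.6 m.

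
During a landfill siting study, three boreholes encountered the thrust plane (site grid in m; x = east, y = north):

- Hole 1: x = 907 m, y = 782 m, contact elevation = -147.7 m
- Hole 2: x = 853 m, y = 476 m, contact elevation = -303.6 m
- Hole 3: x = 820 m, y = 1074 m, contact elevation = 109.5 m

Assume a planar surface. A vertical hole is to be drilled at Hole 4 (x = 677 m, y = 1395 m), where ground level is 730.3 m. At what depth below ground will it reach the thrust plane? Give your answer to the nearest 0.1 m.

301.0 m

Two edge vectors: Hole 1→Hole 2 = (-54, -306, -155.9), Hole 1→Hole 3 = (-87, 292, 257.2).
Normal n = (Hole 1→Hole 2) × (Hole 1→Hole 3) = (-33180.4, 27452.1, -42390).
So ∂z/∂x = −n_x/n_z = −0.782741 and ∂z/∂y = −n_y/n_z = 0.647608.
Intercept c from Hole 1: -147.7 + 709.95 − 506.43 = 55.82.
At (677, 1395): z_contact = −529.92 + 903.41 + 55.82 = 429.31 m.
Depth below ground = 730.3 − 429.31 = 301.0 m.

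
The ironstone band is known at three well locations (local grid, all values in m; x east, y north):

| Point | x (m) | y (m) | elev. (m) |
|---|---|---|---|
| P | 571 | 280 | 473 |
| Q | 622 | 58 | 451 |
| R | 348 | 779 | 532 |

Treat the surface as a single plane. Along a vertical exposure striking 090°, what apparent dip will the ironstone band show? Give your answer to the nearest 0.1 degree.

5.0°

Two edge vectors: P→Q = (51, -222, -22), P→R = (-223, 499, 59).
Normal n = (P→Q) × (P→R) = (-2120, 1897, -24057).
So ∂z/∂x = −n_x/n_z = −0.08812 and ∂z/∂y = −n_y/n_z = 0.07885.
Unit vector along 090° is (sin 90°, cos 90°) = (1.0000, 0.0000).
Slope in that direction = a·(1.0000) + b·(0.0000) = −0.08812.
Apparent dip = arctan|0.08812| = 5.0° (true dip is 6.7°, so apparent ≤ true as expected).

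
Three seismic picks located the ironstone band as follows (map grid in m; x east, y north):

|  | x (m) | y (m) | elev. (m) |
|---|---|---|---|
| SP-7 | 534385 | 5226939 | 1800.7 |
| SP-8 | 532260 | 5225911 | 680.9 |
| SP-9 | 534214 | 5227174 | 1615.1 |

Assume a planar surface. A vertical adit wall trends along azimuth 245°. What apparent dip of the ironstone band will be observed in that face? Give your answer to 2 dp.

25.75°

Let the plane be z = a·x + b·y + c.
SP-8−SP-7: −2125a − 1028b = −1119.8;  SP-9−SP-7: −171a + 235b = −185.6.
Solving gives a = 0.67236, b = −0.30054.
Unit vector along 245° is (sin 245°, cos 245°) = (-0.9063, -0.4226).
Slope in that direction = a·(-0.9063) + b·(-0.4226) = −0.48235.
Apparent dip = arctan|0.48235| = 25.75° (true dip is 36.4°, so apparent ≤ true as expected).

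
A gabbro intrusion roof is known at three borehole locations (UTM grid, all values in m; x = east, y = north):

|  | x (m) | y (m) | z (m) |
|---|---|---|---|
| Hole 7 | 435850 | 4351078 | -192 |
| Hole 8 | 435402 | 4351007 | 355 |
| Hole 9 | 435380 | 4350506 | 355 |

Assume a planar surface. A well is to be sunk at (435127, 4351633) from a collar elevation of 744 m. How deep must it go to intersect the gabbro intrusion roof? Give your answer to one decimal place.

Let the plane be z = a·x + b·y + c.
Hole 8−Hole 7: −448a − 71b = 547;  Hole 9−Hole 7: −470a − 572b = 547.
Solving gives a = −1.229538867, b = 0.053991727.
Then c = -192 − a·435850 − b·4351078 = 300780.30.
At (435127, 4351633): z_contact = −535005.56 + 234952.18 + 300780.30 = 726.92 m.
Depth below ground = 744 − 726.92 = 17.1 m.

17.1 m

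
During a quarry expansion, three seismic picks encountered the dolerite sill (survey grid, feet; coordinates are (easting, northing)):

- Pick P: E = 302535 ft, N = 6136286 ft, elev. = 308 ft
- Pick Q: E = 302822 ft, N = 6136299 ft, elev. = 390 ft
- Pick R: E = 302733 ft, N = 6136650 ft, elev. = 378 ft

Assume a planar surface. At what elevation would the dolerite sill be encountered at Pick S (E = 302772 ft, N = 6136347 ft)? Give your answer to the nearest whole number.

Two edge vectors: Pick P→Pick Q = (287, 13, 82), Pick P→Pick R = (198, 364, 70).
Normal n = (Pick P→Pick Q) × (Pick P→Pick R) = (-28938, -3854, 101894).
So ∂z/∂E = −n_x/n_z = 0.28400102 and ∂z/∂N = −n_y/n_z = 0.03782362.
Intercept c from Pick P: 308 − 85920.25 − 232096.55 = −317708.80.
At (302772, 6136347): z = 85987.6 + 232098.9 − 317708.80 = 377.6 ft.

378 ft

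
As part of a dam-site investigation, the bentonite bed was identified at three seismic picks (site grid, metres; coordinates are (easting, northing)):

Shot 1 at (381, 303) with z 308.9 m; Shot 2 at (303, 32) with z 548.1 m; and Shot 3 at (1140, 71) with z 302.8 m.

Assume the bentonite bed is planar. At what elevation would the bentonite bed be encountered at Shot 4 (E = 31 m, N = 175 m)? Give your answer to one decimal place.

501.9 m

Two edge vectors: Shot 1→Shot 2 = (-78, -271, 239.2), Shot 1→Shot 3 = (759, -232, -6.1).
Normal n = (Shot 1→Shot 2) × (Shot 1→Shot 3) = (57147.5, 181077, 223785).
So ∂z/∂E = −n_x/n_z = −0.255368 and ∂z/∂N = −n_y/n_z = −0.809156.
Intercept c from Shot 1: 308.9 + 97.30 + 245.17 = 651.37.
At (31, 175): z = −7.9 − 141.6 + 651.37 = 501.9 m.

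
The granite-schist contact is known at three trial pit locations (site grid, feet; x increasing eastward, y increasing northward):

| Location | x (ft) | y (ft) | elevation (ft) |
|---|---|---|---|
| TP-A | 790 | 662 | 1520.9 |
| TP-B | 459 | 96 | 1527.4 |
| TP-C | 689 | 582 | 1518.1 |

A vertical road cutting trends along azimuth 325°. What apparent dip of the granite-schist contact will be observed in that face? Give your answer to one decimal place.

Two edge vectors: TP-A→TP-B = (-331, -566, 6.5), TP-A→TP-C = (-101, -80, -2.8).
Normal n = (TP-A→TP-B) × (TP-A→TP-C) = (2104.8, -1583.3, -30686).
So ∂z/∂x = −n_x/n_z = 0.06859 and ∂z/∂y = −n_y/n_z = −0.05160.
Unit vector along 325° is (sin 325°, cos 325°) = (-0.5736, 0.8192).
Slope in that direction = a·(-0.5736) + b·(0.8192) = −0.08161.
Apparent dip = arctan|0.08161| = 4.7° (true dip is 4.9°, so apparent ≤ true as expected).

4.7°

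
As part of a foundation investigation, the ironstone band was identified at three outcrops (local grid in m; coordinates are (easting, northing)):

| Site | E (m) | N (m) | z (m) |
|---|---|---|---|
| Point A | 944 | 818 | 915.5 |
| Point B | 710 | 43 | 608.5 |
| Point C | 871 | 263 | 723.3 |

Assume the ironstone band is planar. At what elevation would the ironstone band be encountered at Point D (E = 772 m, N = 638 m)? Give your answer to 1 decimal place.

809.8 m

Two edge vectors: Point A→Point B = (-234, -775, -307), Point A→Point C = (-73, -555, -192.2).
Normal n = (Point A→Point B) × (Point A→Point C) = (-21430, -22563.8, 73295).
So ∂z/∂E = −n_x/n_z = 0.29238 and ∂z/∂N = −n_y/n_z = 0.30785.
Intercept c from Point A: 915.5 − 276.01 − 251.82 = 387.67.
At (772, 638): z = 225.7 + 196.4 + 387.67 = 809.8 m.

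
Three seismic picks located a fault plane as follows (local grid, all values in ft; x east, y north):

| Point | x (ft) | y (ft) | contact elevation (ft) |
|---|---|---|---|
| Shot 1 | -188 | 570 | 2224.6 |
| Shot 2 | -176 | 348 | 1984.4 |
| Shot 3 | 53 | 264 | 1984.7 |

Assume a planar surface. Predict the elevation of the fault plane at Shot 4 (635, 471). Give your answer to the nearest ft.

2450 ft

Two edge vectors: Shot 1→Shot 2 = (12, -222, -240.2), Shot 1→Shot 3 = (241, -306, -239.9).
Normal n = (Shot 1→Shot 2) × (Shot 1→Shot 3) = (-20243.4, -55009.4, 49830).
So ∂z/∂x = −n_x/n_z = 0.40625 and ∂z/∂y = −n_y/n_z = 1.10394.
Intercept c from Shot 1: 2224.6 + 76.37 − 629.25 = 1671.73.
At (635, 471): z = 258.0 + 520.0 + 1671.73 = 2449.7 ft.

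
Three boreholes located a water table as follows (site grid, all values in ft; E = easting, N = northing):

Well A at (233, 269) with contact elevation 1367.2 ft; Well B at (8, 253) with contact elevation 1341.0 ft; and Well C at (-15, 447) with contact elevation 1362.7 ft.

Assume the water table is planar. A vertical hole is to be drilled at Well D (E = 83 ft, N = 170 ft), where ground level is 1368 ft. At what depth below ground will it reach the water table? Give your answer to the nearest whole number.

29 ft

Let the plane be z = a·E + b·N + c.
Well B−Well A: −225a − 16b = −26.2;  Well C−Well A: −248a + 178b = −4.5.
Solving gives a = 0.10758, b = 0.12461.
Then c = 1367.2 − a·233 − b·269 = 1308.61.
At (83, 170): z_contact = 8.9 + 21.2 + 1308.61 = 1338.7 ft.
Depth below ground = 1368 − 1338.7 = 29 ft.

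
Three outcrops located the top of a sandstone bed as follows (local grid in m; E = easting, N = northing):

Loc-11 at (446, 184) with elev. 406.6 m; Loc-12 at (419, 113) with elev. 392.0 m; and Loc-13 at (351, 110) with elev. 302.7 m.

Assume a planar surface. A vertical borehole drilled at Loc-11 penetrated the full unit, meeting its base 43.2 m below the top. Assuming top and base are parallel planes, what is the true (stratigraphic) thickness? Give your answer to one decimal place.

Let the plane be z = a·E + b·N + c.
Loc-12−Loc-11: −27a − 71b = −14.6;  Loc-13−Loc-11: −95a − 74b = −103.9.
Solving gives a = 1.32642, b = −0.29878.
|∇z| = √(a²+b²) = 1.35965, so dip δ = arctan(1.35965) = 53.67°.
True thickness = vertical thickness × cos δ = 43.2 × cos 53.67° = 25.6 m.

25.6 m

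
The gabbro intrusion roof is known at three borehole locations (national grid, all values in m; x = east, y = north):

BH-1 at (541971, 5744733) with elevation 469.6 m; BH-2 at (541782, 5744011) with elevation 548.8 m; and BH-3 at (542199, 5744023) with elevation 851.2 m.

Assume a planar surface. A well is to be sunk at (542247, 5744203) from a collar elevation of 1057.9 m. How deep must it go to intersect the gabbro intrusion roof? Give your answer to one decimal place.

225.8 m

Two edge vectors: BH-1→BH-2 = (-189, -722, 79.2), BH-1→BH-3 = (228, -710, 381.6).
Normal n = (BH-1→BH-2) × (BH-1→BH-3) = (-219283.2, 90180, 298806).
So ∂z/∂x = −n_x/n_z = 0.733864782 and ∂z/∂y = −n_y/n_z = −0.301801169.
Intercept c from BH-1: 469.6 − 397733.43 + 1733767.13 = 1336503.30.
At (542247, 5744203): z_contact = 397935.98 − 1733607.18 + 1336503.30 = 832.10 m.
Depth below ground = 1057.9 − 832.10 = 225.8 m.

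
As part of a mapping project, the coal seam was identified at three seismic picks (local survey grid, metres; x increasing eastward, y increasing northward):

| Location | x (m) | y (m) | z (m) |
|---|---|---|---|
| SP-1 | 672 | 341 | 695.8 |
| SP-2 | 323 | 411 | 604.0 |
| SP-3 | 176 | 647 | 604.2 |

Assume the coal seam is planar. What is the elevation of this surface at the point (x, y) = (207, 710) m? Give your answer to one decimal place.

625.4 m

Two edge vectors: SP-1→SP-2 = (-349, 70, -91.8), SP-1→SP-3 = (-496, 306, -91.6).
Normal n = (SP-1→SP-2) × (SP-1→SP-3) = (21678.8, 13564.4, -72074).
So ∂z/∂x = −n_x/n_z = 0.30079 and ∂z/∂y = −n_y/n_z = 0.18820.
Intercept c from SP-1: 695.8 − 202.13 − 64.18 = 429.50.
At (207, 710): z = 62.3 + 133.6 + 429.50 = 625.4 m.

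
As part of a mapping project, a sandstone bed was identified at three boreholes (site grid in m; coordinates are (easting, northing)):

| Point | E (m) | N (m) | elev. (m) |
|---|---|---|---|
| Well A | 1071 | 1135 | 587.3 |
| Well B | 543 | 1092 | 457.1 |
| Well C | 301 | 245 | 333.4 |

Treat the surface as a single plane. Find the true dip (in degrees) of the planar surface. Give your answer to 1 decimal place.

14.2°

Two edge vectors: Well A→Well B = (-528, -43, -130.2), Well A→Well C = (-770, -890, -253.9).
Normal n = (Well A→Well B) × (Well A→Well C) = (-104960.3, -33805.2, 436810).
So ∂z/∂E = −n_x/n_z = 0.24029 and ∂z/∂N = −n_y/n_z = 0.07739.
Gradient magnitude |∇z| = √(a² + b²) = √(0.05774 + 0.00599) = 0.25244.
True dip = arctan(0.25244) = 14.2°, dipping toward WSW (azimuth ≈ 252°).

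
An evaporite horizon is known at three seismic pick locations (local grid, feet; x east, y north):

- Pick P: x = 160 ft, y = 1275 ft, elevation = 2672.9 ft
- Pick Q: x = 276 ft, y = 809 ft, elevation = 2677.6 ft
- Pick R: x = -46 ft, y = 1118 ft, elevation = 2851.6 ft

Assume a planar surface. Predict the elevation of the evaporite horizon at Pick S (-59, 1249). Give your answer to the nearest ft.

Two edge vectors: Pick P→Pick Q = (116, -466, 4.7), Pick P→Pick R = (-206, -157, 178.7).
Normal n = (Pick P→Pick Q) × (Pick P→Pick R) = (-82536.3, -21697.4, -114208).
So ∂z/∂x = −n_x/n_z = −0.72268 and ∂z/∂y = −n_y/n_z = −0.18998.
Intercept c from Pick P: 2672.9 + 115.63 + 242.23 = 3030.76.
At (-59, 1249): z = 42.6 − 237.3 + 3030.76 = 2836.1 ft.

2836 ft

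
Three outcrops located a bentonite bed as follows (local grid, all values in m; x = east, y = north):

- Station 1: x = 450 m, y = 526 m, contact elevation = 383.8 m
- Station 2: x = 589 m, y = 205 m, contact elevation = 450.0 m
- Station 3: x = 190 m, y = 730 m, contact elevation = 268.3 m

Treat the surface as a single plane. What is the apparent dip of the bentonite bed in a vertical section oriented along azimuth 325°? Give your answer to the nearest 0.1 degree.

14.7°

Two edge vectors: Station 1→Station 2 = (139, -321, 66.2), Station 1→Station 3 = (-260, 204, -115.5).
Normal n = (Station 1→Station 2) × (Station 1→Station 3) = (23570.7, -1157.5, -55104).
So ∂z/∂x = −n_x/n_z = 0.42775 and ∂z/∂y = −n_y/n_z = −0.02101.
Unit vector along 325° is (sin 325°, cos 325°) = (-0.5736, 0.8192).
Slope in that direction = a·(-0.5736) + b·(0.8192) = −0.26255.
Apparent dip = arctan|0.26255| = 14.7° (true dip is 23.2°, so apparent ≤ true as expected).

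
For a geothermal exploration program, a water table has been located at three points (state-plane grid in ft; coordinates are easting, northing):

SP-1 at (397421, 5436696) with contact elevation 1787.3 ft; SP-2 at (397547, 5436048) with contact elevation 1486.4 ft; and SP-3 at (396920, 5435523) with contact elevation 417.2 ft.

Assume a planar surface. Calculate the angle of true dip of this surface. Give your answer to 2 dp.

52.92°

Let the plane be z = a·easting + b·northing + c.
SP-2−SP-1: 126a − 648b = −300.9;  SP-3−SP-1: −501a − 1173b = −1370.1.
Solving gives a = 1.13213, b = 0.68449.
Gradient magnitude |∇z| = √(a² + b²) = √(1.28171 + 0.46852) = 1.32296.
True dip = arctan(1.32296) = 52.92°, dipping toward WSW (azimuth ≈ 239°).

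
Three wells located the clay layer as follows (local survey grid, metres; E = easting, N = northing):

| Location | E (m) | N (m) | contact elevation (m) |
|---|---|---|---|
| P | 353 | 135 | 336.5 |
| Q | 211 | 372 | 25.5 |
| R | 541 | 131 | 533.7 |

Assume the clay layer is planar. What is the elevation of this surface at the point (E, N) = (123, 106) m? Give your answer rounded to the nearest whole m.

119 m

Let the plane be z = a·E + b·N + c.
Q−P: −142a + 237b = −311;  R−P: 188a − 4b = 197.2.
Solving gives a = 1.03420, b = −0.69259.
Then c = 336.5 − a·353 − b·135 = 64.93.
At (123, 106): z = 127.2 − 73.4 + 64.93 = 118.7 m.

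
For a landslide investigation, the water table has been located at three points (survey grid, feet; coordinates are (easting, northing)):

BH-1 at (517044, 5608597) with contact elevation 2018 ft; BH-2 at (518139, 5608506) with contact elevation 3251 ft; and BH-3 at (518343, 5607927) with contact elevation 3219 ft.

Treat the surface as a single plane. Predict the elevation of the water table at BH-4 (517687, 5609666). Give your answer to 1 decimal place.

3264.7 ft

Let the plane be z = a·E + b·N + c.
BH-2−BH-1: 1095a − 91b = 1233;  BH-3−BH-1: 1299a − 670b = 1201.
Solving gives a = 1.164724157, b = 0.465636836.
Then c = 2018 − a·517044 − b·5608597 = −3211765.00.
At (517687, 5609666): z = 602962.6 + 2612067.1 − 3211765.00 = 3264.7 ft.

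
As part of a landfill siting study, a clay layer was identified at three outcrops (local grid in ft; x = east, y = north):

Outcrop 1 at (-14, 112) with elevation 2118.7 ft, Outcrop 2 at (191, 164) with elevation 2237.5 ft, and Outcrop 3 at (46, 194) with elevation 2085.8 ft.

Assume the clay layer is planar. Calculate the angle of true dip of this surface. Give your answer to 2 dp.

52.73°

Two edge vectors: Outcrop 1→Outcrop 2 = (205, 52, 118.8), Outcrop 1→Outcrop 3 = (60, 82, -32.9).
Normal n = (Outcrop 1→Outcrop 2) × (Outcrop 1→Outcrop 3) = (-11452.4, 13872.5, 13690).
So ∂z/∂x = −n_x/n_z = 0.83655 and ∂z/∂y = −n_y/n_z = −1.01333.
Gradient magnitude |∇z| = √(a² + b²) = √(0.69982 + 1.02684) = 1.31402.
True dip = arctan(1.31402) = 52.73°, dipping toward NW (azimuth ≈ 320°).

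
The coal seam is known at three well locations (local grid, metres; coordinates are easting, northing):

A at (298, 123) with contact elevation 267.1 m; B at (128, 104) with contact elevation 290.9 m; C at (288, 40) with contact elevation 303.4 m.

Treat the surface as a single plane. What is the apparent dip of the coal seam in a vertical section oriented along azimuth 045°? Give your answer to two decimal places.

Let the plane be z = a·easting + b·northing + c.
B−A: −170a − 19b = 23.8;  C−A: −10a − 83b = 36.3.
Solving gives a = −0.09236, b = −0.42622.
Unit vector along 045° is (sin 45°, cos 45°) = (0.7071, 0.7071).
Slope in that direction = a·(0.7071) + b·(0.7071) = −0.36669.
Apparent dip = arctan|0.36669| = 20.14° (true dip is 23.6°, so apparent ≤ true as expected).

20.14°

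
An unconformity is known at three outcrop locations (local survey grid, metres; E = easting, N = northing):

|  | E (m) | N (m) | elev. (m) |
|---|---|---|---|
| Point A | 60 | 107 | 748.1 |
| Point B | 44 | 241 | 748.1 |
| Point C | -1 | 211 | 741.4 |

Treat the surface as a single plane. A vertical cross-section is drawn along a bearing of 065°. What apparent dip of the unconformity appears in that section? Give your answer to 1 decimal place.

Let the plane be z = a·E + b·N + c.
Point B−Point A: −16a + 134b = 0;  Point C−Point A: −61a + 104b = −6.7.
Solving gives a = 0.13791, b = 0.01647.
Unit vector along 065° is (sin 65°, cos 65°) = (0.9063, 0.4226).
Slope in that direction = a·(0.9063) + b·(0.4226) = 0.13195.
Apparent dip = arctan|0.13195| = 7.5° (true dip is 7.9°, so apparent ≤ true as expected).

7.5°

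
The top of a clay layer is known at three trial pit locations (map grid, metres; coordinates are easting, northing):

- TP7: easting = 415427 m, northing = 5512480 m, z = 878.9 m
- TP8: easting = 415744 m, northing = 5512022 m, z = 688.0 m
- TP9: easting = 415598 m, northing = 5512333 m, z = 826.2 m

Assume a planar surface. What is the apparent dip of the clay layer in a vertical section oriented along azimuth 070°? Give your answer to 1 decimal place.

16.1°

Two edge vectors: TP7→TP8 = (317, -458, -190.9), TP7→TP9 = (171, -147, -52.7).
Normal n = (TP7→TP8) × (TP7→TP9) = (-3925.7, -15938, 31719).
So ∂z/∂easting = −n_x/n_z = 0.12376 and ∂z/∂northing = −n_y/n_z = 0.50247.
Unit vector along 070° is (sin 70°, cos 70°) = (0.9397, 0.3420).
Slope in that direction = a·(0.9397) + b·(0.3420) = 0.28816.
Apparent dip = arctan|0.28816| = 16.1° (true dip is 27.4°, so apparent ≤ true as expected).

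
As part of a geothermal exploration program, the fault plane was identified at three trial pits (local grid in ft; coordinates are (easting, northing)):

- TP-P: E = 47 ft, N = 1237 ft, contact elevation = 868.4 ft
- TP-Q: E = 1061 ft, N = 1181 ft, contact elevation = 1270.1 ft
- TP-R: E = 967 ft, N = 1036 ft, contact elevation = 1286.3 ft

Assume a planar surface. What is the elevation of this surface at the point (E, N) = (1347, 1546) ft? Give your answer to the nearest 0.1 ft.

1247.9 ft

Two edge vectors: TP-P→TP-Q = (1014, -56, 401.7), TP-P→TP-R = (920, -201, 417.9).
Normal n = (TP-P→TP-Q) × (TP-P→TP-R) = (57339.3, -54186.6, -152294).
So ∂z/∂E = −n_x/n_z = 0.376504 and ∂z/∂N = −n_y/n_z = −0.355803.
Intercept c from TP-P: 868.4 − 17.70 + 440.13 = 1290.83.
At (1347, 1546): z = 507.2 − 550.1 + 1290.83 = 1247.9 ft.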